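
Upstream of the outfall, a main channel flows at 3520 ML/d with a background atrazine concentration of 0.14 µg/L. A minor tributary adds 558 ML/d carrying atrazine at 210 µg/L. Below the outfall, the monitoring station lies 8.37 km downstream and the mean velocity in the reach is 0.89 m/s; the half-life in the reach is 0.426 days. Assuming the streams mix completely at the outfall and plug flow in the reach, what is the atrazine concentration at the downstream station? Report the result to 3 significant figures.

24.2 µg/L

Mass balance: C = (3520·0.1400 + 558.0·210.0) / 4078 = 117700/4078 = 28.86 µg/L.
Travel time t = 8.37·1000 / 0.89 = 9404 s = 2.612 h.
Half-life 0.426 d → k = ln 2 / 0.426 = 1.627 d⁻¹.
After decay, C = 28.86 × e^(−kt) = 28.86 × 0.8377 = 24.17 µg/L.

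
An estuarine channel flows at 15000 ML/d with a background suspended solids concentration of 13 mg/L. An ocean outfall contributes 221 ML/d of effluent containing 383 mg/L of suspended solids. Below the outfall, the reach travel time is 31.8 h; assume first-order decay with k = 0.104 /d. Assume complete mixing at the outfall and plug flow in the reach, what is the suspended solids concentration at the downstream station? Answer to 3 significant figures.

After mixing, C = (15000·13.00 + 221.0·383.0) / 15220 = 279600/15220 = 18.37 mg/L.
After decay, C = 18.37 × e^(−kt) = 18.37 × 0.8713 = 16.01 mg/L.

16.0 mg/L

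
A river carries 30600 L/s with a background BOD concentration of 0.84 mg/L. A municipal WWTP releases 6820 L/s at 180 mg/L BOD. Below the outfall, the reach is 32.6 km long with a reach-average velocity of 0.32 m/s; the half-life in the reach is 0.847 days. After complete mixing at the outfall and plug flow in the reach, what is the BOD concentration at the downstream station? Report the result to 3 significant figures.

Flow-weighted average: C = (30600·0.8400 + 6820·180.0) / 37420 = 1253000/37420 = 33.49 mg/L.
Travel time t = 32.6·1000 / 0.32 = 101900 s = 28.30 h.
Half-life 0.847 d → k = ln 2 / 0.847 = 0.8184 d⁻¹.
Decay over the reach: 33.49·exp(−kt) = 33.49·0.3810 = 12.76 mg/L.

12.8 mg/L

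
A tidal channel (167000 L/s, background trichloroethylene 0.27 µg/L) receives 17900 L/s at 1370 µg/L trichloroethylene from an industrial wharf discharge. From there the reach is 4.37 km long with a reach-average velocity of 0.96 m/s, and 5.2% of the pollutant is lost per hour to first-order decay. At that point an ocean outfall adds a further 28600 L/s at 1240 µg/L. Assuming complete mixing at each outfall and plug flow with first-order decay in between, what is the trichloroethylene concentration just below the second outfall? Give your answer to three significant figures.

Mass balance: C = (167000·0.2700 + 17900·1370) / 184900 = 24570000/184900 = 132.9 µg/L; combined flow 184900 L/s.
Travel time t = 4.37·1000 / 0.96 = 4552 s = 1.264 h.
5.2%/h lost → k = −ln(1 − 0.052) = 0.05340 h⁻¹.
Applying C = C₀e^(−kt): 132.9 × 0.9347 = 124.2 µg/L.
Second outfall: C = (184900·124.2 + 28600·1240)/213500 = 273.7 µg/L.

274 µg/L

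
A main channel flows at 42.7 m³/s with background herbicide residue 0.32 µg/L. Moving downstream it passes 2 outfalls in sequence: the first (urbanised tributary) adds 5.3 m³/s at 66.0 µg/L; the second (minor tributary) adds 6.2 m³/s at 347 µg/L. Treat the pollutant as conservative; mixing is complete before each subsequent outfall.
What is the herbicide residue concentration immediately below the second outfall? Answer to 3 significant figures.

Outfall 1: combined Q = 48.00 m³/s; C = (42.70·0.3200 + 5.300·66.00)/48.00 = 7.572 µg/L.
Outfall 2: combined Q = 54.20 m³/s; C = (48.00·7.572 + 6.200·347.0)/54.20 = 46.40 µg/L.

46.4 µg/L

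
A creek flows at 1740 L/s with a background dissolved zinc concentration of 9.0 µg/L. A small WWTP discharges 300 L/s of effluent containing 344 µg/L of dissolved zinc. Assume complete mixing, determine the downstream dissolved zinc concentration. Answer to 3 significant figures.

58.3 µg/L

After mixing, C = (1740·9.000 + 300.0·344.0) / 2040 = 118900/2040 = 58.26 µg/L.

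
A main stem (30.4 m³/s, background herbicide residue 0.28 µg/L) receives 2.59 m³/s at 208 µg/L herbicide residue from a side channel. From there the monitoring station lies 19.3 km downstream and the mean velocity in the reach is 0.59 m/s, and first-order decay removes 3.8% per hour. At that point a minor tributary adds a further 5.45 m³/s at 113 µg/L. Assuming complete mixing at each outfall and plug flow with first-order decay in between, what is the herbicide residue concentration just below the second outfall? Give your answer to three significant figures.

After mixing, C = (30.40·0.2800 + 2.590·208.0) / 32.99 = 547.2/32.99 = 16.59 µg/L; combined flow 32.99 m³/s.
Travel time t = 19.3·1000 / 0.59 = 32710 s = 9.087 h.
3.8%/h lost → k = −ln(1 − 0.038) = 0.03874 h⁻¹.
Decay over the reach: 16.59·exp(−kt) = 16.59·0.7033 = 11.67 µg/L.
At the second outfall, C = (32.99·11.67 + 5.450·113.0) / (32.99 + 5.450) = 26.03 µg/L.

26.0 µg/L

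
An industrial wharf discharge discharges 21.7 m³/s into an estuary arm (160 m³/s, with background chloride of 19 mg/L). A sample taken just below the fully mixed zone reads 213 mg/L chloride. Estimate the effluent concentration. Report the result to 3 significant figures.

Mass balance: 160.0·19.00 + 21.70·Cₑ = 181.7·213.0
→ Cₑ = (181.7·213.0 − 160.0·19.00) / 21.70 = 1643 mg/L.

1640 mg/L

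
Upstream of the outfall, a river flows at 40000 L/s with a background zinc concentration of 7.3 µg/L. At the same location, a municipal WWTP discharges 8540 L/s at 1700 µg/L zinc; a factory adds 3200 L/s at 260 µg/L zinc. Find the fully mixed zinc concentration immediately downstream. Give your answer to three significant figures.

Mass balance: C = (40000·7.300 + 8540·1700 + 3200·260.0) / 51740 = 15640000/51740 = 302.3 µg/L.

302 µg/L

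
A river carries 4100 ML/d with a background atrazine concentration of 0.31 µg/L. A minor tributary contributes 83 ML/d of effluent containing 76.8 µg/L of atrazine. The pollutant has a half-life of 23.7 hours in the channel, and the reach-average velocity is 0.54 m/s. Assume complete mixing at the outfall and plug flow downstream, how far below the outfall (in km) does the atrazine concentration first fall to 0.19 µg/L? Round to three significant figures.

150 km

Mass balance: C = (4100·0.3100 + 83.00·76.80) / 4183 = 7645/4183 = 1.828 µg/L.
Half-life 23.7 h → k = ln 2 / 23.7 = 0.02925 h⁻¹ = 0.7019 d⁻¹.
Set 1.828·exp(−k·t) = 0.19 → t = ln(1.828/0.19)/k = 278700 s = 77.40 h.
Distance = v·t = 0.54·278700 = 150500 m = 150.5 km.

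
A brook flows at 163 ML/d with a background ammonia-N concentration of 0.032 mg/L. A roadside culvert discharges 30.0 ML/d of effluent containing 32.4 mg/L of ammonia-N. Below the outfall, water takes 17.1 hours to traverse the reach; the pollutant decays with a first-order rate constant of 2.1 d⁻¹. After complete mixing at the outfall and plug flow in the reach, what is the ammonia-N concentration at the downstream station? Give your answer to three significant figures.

1.13 mg/L

Flow-weighted average: C = (163.0·0.03200 + 30.00·32.40) / 193.0 = 977.2/193.0 = 5.063 mg/L.
After decay, C = 5.063 × e^(−kt) = 5.063 × 0.2240 = 1.134 mg/L.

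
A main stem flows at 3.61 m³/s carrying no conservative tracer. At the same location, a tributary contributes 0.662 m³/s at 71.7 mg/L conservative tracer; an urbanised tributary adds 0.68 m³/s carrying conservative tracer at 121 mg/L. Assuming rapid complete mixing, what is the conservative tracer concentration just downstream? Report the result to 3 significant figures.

26.2 mg/L

After mixing, C = (3.610·0 + 0.6620·71.70 + 0.6800·121.0) / 4.952 = 129.7/4.952 = 26.20 mg/L.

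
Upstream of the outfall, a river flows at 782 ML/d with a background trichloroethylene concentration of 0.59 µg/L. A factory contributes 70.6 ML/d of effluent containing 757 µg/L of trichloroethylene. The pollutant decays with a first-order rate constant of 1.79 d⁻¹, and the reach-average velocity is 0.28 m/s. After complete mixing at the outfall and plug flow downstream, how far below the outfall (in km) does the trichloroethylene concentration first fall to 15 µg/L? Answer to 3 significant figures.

19.4 km

Mass balance: C = (782.0·0.5900 + 70.60·757.0) / 852.6 = 53910/852.6 = 63.22 µg/L.
Set 63.22·exp(−k·t) = 15 → t = ln(63.22/15)/k = 69440 s = 19.29 h.
Distance = v·t = 0.28·69440 = 19440 m = 19.44 km.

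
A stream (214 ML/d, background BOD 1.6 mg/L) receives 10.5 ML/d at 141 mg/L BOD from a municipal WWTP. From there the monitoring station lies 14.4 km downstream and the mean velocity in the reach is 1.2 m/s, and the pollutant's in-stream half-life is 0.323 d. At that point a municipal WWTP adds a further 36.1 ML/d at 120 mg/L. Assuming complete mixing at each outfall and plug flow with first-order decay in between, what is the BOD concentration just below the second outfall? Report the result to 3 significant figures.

21.8 mg/L

Mass balance: C = (214.0·1.600 + 10.50·141.0) / 224.5 = 1823/224.5 = 8.120 mg/L; combined flow 224.5 ML/d.
Travel time t = 14.4·1000 / 1.2 = 12000 s = 3.333 h.
Half-life 0.323 d → k = ln 2 / 0.323 = 2.146 d⁻¹.
Decay over the reach: 8.120·exp(−kt) = 8.120·0.7423 = 6.027 mg/L.
Second outfall: C = (224.5·6.027 + 36.10·120.0)/260.6 = 21.82 mg/L.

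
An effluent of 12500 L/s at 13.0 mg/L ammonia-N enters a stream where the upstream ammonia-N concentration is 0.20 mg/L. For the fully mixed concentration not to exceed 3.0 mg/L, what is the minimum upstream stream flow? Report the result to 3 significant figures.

Set C_mix = 3.0: (Q·0.2000 + 12500·13.00) / (Q + 12500) = 3.0
→ Q = 12500·(13.00 − 3.0)/(3.0 − 0.2000) = 44640 L/s.

44600 L/s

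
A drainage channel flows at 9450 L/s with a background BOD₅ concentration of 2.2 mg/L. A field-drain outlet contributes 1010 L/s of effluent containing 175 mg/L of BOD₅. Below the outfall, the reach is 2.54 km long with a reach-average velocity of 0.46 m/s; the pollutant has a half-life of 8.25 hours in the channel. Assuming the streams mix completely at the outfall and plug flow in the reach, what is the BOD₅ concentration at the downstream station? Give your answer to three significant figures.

16.6 mg/L

Mixed concentration C = ΣQC/ΣQ = (9450·2.200 + 1010·175.0) / 10460 = 197500/10460 = 18.89 mg/L.
Travel time t = 2.54·1000 / 0.46 = 5522 s = 1.534 h.
Half-life 8.25 h → k = ln 2 / 8.25 = 0.08402 h⁻¹ = 2.016 d⁻¹.
Decay over the reach: 18.89·exp(−kt) = 18.89·0.8791 = 16.60 mg/L.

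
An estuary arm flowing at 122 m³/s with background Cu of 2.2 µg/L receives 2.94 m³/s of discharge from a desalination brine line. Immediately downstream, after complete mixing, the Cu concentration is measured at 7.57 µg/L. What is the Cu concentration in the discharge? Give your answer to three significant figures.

Mass balance: 122.0·2.200 + 2.940·Cₑ = 124.9·7.570
→ Cₑ = (124.9·7.570 − 122.0·2.200) / 2.940 = 230.4 µg/L.

230 µg/L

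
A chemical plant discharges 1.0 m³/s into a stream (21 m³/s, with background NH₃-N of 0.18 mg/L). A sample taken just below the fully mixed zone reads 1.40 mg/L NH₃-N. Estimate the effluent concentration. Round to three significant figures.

Mass balance: 21.00·0.1800 + 1.000·Cₑ = 22.00·1.400
→ Cₑ = (22.00·1.400 − 21.00·0.1800) / 1.000 = 27.02 mg/L.

27.0 mg/L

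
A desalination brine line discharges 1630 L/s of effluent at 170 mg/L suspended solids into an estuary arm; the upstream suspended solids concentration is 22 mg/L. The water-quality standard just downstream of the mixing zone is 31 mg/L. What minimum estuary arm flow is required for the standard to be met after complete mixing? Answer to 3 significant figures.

25200 L/s

Set C_mix = 31: (Q·22.00 + 1630·170.0) / (Q + 1630) = 31
→ Q = 1630·(170.0 − 31)/(31 − 22.00) = 25170 L/s.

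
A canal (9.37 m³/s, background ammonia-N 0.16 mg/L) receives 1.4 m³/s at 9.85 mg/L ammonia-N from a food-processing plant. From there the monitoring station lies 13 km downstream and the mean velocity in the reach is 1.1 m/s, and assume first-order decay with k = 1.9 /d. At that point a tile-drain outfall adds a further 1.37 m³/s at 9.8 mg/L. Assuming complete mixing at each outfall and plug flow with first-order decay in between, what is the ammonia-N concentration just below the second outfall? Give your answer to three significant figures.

Conservation of mass: C = (9.370·0.1600 + 1.400·9.850) / 10.77 = 15.29/10.77 = 1.420 mg/L; combined flow 10.77 m³/s.
Travel time t = 13·1000 / 1.1 = 11820 s = 3.283 h.
Decay over the reach: 1.420·exp(−kt) = 1.420·0.7711 = 1.095 mg/L.
At the second outfall, C = (10.77·1.095 + 1.370·9.800) / (10.77 + 1.370) = 2.077 mg/L.

2.08 mg/L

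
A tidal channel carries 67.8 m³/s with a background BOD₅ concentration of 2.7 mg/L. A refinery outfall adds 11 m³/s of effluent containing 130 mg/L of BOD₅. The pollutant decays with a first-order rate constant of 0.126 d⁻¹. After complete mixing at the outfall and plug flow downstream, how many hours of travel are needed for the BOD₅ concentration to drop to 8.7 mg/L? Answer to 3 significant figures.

163 h

Mass balance: C = (67.80·2.700 + 11.00·130.0) / 78.80 = 1613/78.80 = 20.47 mg/L.
20.47·exp(−k·t) = 8.7 → t = ln(20.47/8.7)/k = 586700 s = 163.0 h.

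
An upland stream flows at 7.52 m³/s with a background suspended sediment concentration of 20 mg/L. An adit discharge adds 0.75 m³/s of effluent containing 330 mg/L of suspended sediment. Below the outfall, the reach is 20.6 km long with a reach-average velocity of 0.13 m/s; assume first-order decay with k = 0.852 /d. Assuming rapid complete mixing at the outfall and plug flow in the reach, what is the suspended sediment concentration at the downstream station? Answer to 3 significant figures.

After mixing, C = (7.520·20.00 + 0.7500·330.0) / 8.270 = 397.9/8.270 = 48.11 mg/L.
Travel time t = 20.6·1000 / 0.13 = 158500 s = 44.02 h.
Decay over the reach: 48.11·exp(−kt) = 48.11·0.2096 = 10.08 mg/L.

10.1 mg/L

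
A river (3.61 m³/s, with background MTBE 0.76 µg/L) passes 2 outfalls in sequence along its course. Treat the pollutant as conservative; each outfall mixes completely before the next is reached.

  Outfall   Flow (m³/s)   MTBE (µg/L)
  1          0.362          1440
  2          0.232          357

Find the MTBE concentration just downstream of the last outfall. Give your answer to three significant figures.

After outfall 1: Q = 3.610 + 0.3620 = 3.972 m³/s; C = (3.610·0.7600 + 0.3620·1440)/3.972 = 131.9 µg/L.
After outfall 2: Q = 3.972 + 0.2320 = 4.204 m³/s; C = (3.972·131.9 + 0.2320·357.0)/4.204 = 144.4 µg/L.

144 µg/L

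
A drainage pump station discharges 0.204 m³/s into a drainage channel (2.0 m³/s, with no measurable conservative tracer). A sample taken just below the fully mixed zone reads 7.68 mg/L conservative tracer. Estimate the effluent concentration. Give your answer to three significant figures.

83.0 mg/L

Mass balance: 2.000·0 + 0.2040·Cₑ = 2.204·7.680
→ Cₑ = (2.204·7.680 − 2.000·0) / 0.2040 = 82.97 mg/L.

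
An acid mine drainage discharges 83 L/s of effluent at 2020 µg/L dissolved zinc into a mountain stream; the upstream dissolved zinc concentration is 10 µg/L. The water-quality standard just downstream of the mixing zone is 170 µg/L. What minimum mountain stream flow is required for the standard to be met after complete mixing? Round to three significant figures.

Set C_mix = 170: (Q·10.00 + 83.00·2020) / (Q + 83.00) = 170
→ Q = 83.00·(2020 − 170)/(170 − 10.00) = 959.7 L/s.

960 L/s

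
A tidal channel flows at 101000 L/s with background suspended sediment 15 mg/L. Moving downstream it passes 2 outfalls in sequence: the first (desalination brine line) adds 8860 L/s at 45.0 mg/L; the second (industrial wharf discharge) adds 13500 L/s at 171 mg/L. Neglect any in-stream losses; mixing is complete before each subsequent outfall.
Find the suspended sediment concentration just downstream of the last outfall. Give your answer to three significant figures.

34.2 mg/L

Outfall 1: combined Q = 109900 L/s; C = (101000·15.00 + 8860·45.00)/109900 = 17.42 mg/L.
Outfall 2: combined Q = 123400 L/s; C = (109900·17.42 + 13500·171.0)/123400 = 34.23 mg/L.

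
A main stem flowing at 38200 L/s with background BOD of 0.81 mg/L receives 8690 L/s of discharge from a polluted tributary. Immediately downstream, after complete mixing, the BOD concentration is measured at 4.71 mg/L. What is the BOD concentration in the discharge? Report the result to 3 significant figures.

21.9 mg/L

Mass balance: 38200·0.8100 + 8690·Cₑ = 46890·4.710
→ Cₑ = (46890·4.710 − 38200·0.8100) / 8690 = 21.85 mg/L.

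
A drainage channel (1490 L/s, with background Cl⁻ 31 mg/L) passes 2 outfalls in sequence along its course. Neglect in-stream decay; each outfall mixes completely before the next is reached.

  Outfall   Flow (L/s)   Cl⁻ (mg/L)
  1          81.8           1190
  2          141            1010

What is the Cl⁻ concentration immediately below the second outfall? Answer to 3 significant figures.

167 mg/L

Outfall 1: combined Q = 1572 L/s; C = (1490·31.00 + 81.80·1190)/1572 = 91.32 mg/L.
Outfall 2: combined Q = 1713 L/s; C = (1572·91.32 + 141.0·1010)/1713 = 166.9 mg/L.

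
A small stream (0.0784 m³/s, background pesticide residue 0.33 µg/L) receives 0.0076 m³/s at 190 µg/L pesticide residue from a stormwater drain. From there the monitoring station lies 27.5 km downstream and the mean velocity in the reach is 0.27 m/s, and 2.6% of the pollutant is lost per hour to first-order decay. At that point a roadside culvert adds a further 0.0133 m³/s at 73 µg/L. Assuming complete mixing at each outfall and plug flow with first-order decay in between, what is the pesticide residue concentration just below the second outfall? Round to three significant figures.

16.8 µg/L

After mixing, C = (0.07840·0.3300 + 0.007600·190.0) / 0.08600 = 1.470/0.08600 = 17.09 µg/L; combined flow 0.08600 m³/s.
Travel time t = 27.5·1000 / 0.27 = 101900 s = 28.29 h.
2.6%/h lost → k = −ln(1 − 0.026) = 0.02634 h⁻¹.
After decay, C = 17.09 × e^(−kt) = 17.09 × 0.4746 = 8.111 µg/L.
At the second outfall, C = (0.08600·8.111 + 0.01330·73.00) / (0.08600 + 0.01330) = 16.80 µg/L.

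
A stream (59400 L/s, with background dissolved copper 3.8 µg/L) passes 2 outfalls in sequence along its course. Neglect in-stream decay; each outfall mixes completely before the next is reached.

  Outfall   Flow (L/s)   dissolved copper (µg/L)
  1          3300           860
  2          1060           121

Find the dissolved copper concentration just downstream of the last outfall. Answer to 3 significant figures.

Below outfall 1: Q → 62700 L/s, C = (59400·3.800 + 3300·860.0)/62700 = 48.86 µg/L.
Below outfall 2: Q → 63760 L/s, C = (62700·48.86 + 1060·121.0)/63760 = 50.06 µg/L.

50.1 µg/L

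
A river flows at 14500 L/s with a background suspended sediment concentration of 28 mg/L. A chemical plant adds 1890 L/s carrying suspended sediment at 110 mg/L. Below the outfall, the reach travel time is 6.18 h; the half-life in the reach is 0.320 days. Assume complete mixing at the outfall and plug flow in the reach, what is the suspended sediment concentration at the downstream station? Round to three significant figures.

Flow-weighted average: C = (14500·28.00 + 1890·110.0) / 16390 = 613900/16390 = 37.46 mg/L.
Half-life 0.320 d → k = ln 2 / 0.320 = 2.166 d⁻¹.
After decay, C = 37.46 × e^(−kt) = 37.46 × 0.5725 = 21.44 mg/L.

21.4 mg/L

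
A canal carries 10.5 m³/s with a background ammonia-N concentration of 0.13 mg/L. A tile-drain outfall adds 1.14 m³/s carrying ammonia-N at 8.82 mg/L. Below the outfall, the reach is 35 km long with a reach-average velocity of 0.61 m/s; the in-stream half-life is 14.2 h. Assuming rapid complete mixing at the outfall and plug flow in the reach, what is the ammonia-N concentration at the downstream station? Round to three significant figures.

0.451 mg/L

Flow-weighted average: C = (10.50·0.1300 + 1.140·8.820) / 11.64 = 11.42/11.64 = 0.9811 mg/L.
Travel time t = 35·1000 / 0.61 = 57380 s = 15.94 h.
Half-life 14.2 h → k = ln 2 / 14.2 = 0.04881 h⁻¹ = 1.172 d⁻¹.
After decay, C = 0.9811 × e^(−kt) = 0.9811 × 0.4593 = 0.4506 mg/L.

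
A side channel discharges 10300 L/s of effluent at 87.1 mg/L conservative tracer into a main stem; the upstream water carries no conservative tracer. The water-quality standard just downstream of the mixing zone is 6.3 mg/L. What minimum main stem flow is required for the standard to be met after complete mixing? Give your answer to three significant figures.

Set C_mix = 6.3: (Q·0 + 10300·87.10) / (Q + 10300) = 6.3
→ Q = 10300·(87.10 − 6.3)/(6.3 − 0) = 132100 L/s.

132000 L/s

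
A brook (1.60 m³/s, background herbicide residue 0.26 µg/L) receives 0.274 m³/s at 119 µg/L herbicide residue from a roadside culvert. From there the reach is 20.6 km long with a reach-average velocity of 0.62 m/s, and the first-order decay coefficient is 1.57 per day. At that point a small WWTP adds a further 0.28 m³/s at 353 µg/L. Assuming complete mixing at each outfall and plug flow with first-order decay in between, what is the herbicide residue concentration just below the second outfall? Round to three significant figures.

Mass balance: C = (1.600·0.2600 + 0.2740·119.0) / 1.874 = 33.02/1.874 = 17.62 µg/L; combined flow 1.874 m³/s.
Travel time t = 20.6·1000 / 0.62 = 33230 s = 9.229 h.
Decay over the reach: 17.62·exp(−kt) = 17.62·0.5468 = 9.634 µg/L.
Second outfall: C = (1.874·9.634 + 0.2800·353.0)/2.154 = 54.27 µg/L.

54.3 µg/L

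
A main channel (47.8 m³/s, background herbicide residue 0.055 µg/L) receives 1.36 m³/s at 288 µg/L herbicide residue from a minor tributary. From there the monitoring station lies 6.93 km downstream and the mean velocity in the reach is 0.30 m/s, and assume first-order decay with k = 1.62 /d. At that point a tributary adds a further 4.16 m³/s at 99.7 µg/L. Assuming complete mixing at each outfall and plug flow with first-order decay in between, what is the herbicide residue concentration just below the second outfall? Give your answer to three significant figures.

Mixed concentration C = ΣQC/ΣQ = (47.80·0.05500 + 1.360·288.0) / 49.16 = 394.3/49.16 = 8.021 µg/L; combined flow 49.16 m³/s.
Travel time t = 6.93·1000 / 0.30 = 23100 s = 6.417 h.
After decay, C = 8.021 × e^(−kt) = 8.021 × 0.6485 = 5.201 µg/L.
At the second outfall, C = (49.16·5.201 + 4.160·99.70) / (49.16 + 4.160) = 12.57 µg/L.

12.6 µg/L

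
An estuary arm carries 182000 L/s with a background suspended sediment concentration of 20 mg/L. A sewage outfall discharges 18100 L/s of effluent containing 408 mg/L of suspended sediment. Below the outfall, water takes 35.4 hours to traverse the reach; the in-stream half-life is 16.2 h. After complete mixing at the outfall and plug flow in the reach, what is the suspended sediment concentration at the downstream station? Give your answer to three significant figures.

12.1 mg/L

After mixing, C = (182000·20.00 + 18100·408.0) / 200100 = 11020000/200100 = 55.10 mg/L.
Half-life 16.2 h → k = ln 2 / 16.2 = 0.04279 h⁻¹ = 1.027 d⁻¹.
Decay over the reach: 55.10·exp(−kt) = 55.10·0.2199 = 12.11 mg/L.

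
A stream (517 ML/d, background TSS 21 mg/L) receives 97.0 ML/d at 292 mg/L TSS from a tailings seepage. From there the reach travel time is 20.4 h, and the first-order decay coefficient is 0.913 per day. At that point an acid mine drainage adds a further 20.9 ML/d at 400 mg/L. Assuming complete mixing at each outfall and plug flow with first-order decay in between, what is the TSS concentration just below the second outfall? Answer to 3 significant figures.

Flow-weighted average: C = (517.0·21.00 + 97.00·292.0) / 614.0 = 39180/614.0 = 63.81 mg/L; combined flow 614.0 ML/d.
After decay, C = 63.81 × e^(−kt) = 63.81 × 0.4602 = 29.37 mg/L.
Second outfall: C = (614.0·29.37 + 20.90·400.0)/634.9 = 41.57 mg/L.

41.6 mg/L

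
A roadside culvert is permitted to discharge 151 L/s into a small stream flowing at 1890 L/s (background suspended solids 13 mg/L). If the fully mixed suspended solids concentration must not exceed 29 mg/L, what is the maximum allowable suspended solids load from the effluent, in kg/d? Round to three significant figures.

Mass balance at the limit: 1890·13.00 + 151.0·Cₑ = 2041·29 → Cₑ = 229.3 mg/L.
151.0 L/s = 0.1510 m³/s. Load = 0.1510 m³/s × 229.3 g/m³ × 86 400 s/d = 2991 kg/d.

2990 kg/d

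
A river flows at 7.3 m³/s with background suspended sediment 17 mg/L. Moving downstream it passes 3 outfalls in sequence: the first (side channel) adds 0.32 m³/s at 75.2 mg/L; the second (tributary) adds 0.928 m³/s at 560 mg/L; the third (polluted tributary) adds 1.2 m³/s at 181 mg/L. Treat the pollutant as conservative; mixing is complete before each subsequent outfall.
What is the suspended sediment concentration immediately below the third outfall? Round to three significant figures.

Outfall 1: combined Q = 7.620 m³/s; C = (7.300·17.00 + 0.3200·75.20)/7.620 = 19.44 mg/L.
Outfall 2: combined Q = 8.548 m³/s; C = (7.620·19.44 + 0.9280·560.0)/8.548 = 78.13 mg/L.
Outfall 3: combined Q = 9.748 m³/s; C = (8.548·78.13 + 1.200·181.0)/9.748 = 90.79 mg/L.

90.8 mg/L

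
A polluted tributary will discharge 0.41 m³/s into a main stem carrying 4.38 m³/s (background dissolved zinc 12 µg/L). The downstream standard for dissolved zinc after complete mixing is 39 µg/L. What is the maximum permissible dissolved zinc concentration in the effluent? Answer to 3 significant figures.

At the limit, (Qr·Cr + Qe·Cₑ)/(Qr + Qe) = 39:
Cₑ = (4.790·39 − 4.380·12.00) / 0.4100 = 327.4 µg/L.

327 µg/L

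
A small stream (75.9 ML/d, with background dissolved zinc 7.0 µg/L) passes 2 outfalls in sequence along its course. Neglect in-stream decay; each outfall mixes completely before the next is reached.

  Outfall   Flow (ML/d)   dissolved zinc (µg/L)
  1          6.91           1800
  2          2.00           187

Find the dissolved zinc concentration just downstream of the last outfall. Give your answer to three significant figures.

After outfall 1: Q = 75.90 + 6.910 = 82.81 ML/d; C = (75.90·7.000 + 6.910·1800)/82.81 = 156.6 µg/L.
After outfall 2: Q = 82.81 + 2.000 = 84.81 ML/d; C = (82.81·156.6 + 2.000·187.0)/84.81 = 157.3 µg/L.

157 µg/L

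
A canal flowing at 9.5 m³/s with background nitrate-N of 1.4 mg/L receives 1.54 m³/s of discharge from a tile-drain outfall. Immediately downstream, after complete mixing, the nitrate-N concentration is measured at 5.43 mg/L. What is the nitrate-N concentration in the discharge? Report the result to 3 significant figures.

30.3 mg/L

Mass balance: 9.500·1.400 + 1.540·Cₑ = 11.04·5.430
→ Cₑ = (11.04·5.430 − 9.500·1.400) / 1.540 = 30.29 mg/L.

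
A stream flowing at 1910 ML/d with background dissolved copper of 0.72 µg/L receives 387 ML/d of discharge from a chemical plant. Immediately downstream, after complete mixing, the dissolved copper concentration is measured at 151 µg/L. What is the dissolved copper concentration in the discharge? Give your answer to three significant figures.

893 µg/L

Mass balance: 1910·0.7200 + 387.0·Cₑ = 2297·151.0
→ Cₑ = (2297·151.0 − 1910·0.7200) / 387.0 = 892.7 µg/L.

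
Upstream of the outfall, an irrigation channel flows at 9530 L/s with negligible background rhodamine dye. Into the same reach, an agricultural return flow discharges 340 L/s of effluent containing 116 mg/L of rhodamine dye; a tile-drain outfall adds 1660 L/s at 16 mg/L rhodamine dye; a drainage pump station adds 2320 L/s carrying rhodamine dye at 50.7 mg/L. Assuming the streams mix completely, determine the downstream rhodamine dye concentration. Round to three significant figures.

13.3 mg/L

After mixing, C = (9530·0 + 340.0·116.0 + 1660·16.00 + 2320·50.70) / 13850 = 183600/13850 = 13.26 mg/L.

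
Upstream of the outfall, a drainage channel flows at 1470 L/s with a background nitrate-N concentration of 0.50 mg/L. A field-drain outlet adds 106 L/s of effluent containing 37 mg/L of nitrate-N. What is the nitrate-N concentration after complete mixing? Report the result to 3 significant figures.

2.95 mg/L

After mixing, C = (1470·0.5000 + 106.0·37.00) / 1576 = 4657/1576 = 2.955 mg/L.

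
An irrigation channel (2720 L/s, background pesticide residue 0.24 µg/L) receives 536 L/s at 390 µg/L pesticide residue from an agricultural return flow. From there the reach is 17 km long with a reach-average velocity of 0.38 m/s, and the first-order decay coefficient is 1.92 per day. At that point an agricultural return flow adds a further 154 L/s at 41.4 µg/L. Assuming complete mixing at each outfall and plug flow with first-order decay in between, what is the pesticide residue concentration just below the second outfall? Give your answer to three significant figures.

Flow-weighted average: C = (2720·0.2400 + 536.0·390.0) / 3256 = 209700/3256 = 64.40 µg/L; combined flow 3256 L/s.
Travel time t = 17·1000 / 0.38 = 44740 s = 12.43 h.
First-order decay: C = 64.40·exp(−k·t) = 64.40·0.3700 = 23.83 µg/L.
At the second outfall, C = (3256·23.83 + 154.0·41.40) / (3256 + 154.0) = 24.62 µg/L.

24.6 µg/L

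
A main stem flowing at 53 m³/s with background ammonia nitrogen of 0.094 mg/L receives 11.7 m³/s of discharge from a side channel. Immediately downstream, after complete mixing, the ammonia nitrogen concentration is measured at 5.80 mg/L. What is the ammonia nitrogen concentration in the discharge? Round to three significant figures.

31.6 mg/L

Mass balance: 53.00·0.09400 + 11.70·Cₑ = 64.70·5.800
→ Cₑ = (64.70·5.800 − 53.00·0.09400) / 11.70 = 31.65 mg/L.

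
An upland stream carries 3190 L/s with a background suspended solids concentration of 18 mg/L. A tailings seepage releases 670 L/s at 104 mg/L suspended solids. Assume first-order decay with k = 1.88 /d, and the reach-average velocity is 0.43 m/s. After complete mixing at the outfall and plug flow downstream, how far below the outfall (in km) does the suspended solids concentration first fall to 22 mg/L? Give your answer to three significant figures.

7.97 km

Flow-weighted average: C = (3190·18.00 + 670.0·104.0) / 3860 = 127100/3860 = 32.93 mg/L.
Set 32.93·exp(−k·t) = 22 → t = ln(32.93/22)/k = 18530 s = 5.148 h.
Distance = v·t = 0.43·18530 = 7969 m = 7.969 km.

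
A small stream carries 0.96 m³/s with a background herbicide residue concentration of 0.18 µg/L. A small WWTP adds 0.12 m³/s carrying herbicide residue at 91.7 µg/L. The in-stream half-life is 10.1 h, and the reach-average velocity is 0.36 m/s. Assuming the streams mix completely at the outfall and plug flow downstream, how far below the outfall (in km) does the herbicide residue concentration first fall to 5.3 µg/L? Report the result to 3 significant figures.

12.6 km

After mixing, C = (0.9600·0.1800 + 0.1200·91.70) / 1.080 = 11.18/1.080 = 10.35 µg/L.
Half-life 10.1 h → k = ln 2 / 10.1 = 0.06863 h⁻¹ = 1.647 d⁻¹.
Set 10.35·exp(−k·t) = 5.3 → t = ln(10.35/5.3)/k = 35100 s = 9.751 h.
Distance = v·t = 0.36·35100 = 12640 m = 12.64 km.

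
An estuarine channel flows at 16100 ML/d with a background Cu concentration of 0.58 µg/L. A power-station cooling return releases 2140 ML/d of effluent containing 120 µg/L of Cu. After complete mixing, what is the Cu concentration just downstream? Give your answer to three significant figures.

Conservation of mass: C = (16100·0.5800 + 2140·120.0) / 18240 = 266100/18240 = 14.59 µg/L.

14.6 µg/L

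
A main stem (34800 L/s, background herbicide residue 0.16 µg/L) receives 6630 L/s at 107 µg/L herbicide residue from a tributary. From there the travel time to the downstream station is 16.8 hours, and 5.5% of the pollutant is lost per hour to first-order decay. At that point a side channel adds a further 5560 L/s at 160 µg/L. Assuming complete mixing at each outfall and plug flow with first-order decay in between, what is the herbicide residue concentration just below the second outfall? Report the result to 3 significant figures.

Flow-weighted average: C = (34800·0.1600 + 6630·107.0) / 41430 = 715000/41430 = 17.26 µg/L; combined flow 41430 L/s.
5.5%/h lost → k = −ln(1 − 0.055) = 0.05657 h⁻¹.
Applying C = C₀e^(−kt): 17.26 × 0.3866 = 6.672 µg/L.
Second outfall: C = (41430·6.672 + 5560·160.0)/46990 = 24.81 µg/L.

24.8 µg/L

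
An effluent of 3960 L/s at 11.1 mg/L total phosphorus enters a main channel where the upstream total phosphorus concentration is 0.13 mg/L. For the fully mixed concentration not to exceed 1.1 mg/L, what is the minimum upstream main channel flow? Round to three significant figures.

Set C_mix = 1.1: (Q·0.1300 + 3960·11.10) / (Q + 3960) = 1.1
→ Q = 3960·(11.10 − 1.1)/(1.1 − 0.1300) = 40820 L/s.

40800 L/s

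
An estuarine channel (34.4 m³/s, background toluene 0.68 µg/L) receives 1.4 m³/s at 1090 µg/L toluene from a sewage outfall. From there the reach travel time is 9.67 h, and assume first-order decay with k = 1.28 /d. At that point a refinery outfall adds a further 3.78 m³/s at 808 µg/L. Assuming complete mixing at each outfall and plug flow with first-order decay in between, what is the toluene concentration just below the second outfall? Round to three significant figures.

Mass balance: C = (34.40·0.6800 + 1.400·1090) / 35.80 = 1549/35.80 = 43.28 µg/L; combined flow 35.80 m³/s.
Decay over the reach: 43.28·exp(−kt) = 43.28·0.5971 = 25.84 µg/L.
At the second outfall, C = (35.80·25.84 + 3.780·808.0) / (35.80 + 3.780) = 100.5 µg/L.

101 µg/L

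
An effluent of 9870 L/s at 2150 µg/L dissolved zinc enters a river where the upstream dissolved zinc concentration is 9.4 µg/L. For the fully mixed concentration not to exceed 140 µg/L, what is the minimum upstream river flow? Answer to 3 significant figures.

Set C_mix = 140: (Q·9.400 + 9870·2150) / (Q + 9870) = 140
→ Q = 9870·(2150 − 140)/(140 − 9.400) = 151900 L/s.

152000 L/s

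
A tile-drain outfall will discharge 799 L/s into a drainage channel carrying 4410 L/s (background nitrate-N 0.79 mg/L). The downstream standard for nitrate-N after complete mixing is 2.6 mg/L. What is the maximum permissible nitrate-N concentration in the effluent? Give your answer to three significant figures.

12.6 mg/L

At the limit, (Qr·Cr + Qe·Cₑ)/(Qr + Qe) = 2.6:
Cₑ = (5209·2.6 − 4410·0.7900) / 799.0 = 12.59 mg/L.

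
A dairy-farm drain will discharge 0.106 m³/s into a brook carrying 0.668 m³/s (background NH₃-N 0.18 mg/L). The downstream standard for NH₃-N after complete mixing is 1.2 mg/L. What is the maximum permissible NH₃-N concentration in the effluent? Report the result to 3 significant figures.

At the limit, (Qr·Cr + Qe·Cₑ)/(Qr + Qe) = 1.2:
Cₑ = (0.7740·1.2 − 0.6680·0.1800) / 0.1060 = 7.628 mg/L.

7.63 mg/L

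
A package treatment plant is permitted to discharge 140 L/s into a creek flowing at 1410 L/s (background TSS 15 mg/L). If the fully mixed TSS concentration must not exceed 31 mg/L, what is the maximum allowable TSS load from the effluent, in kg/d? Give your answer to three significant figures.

2320 kg/d

Mass balance at the limit: 1410·15.00 + 140.0·Cₑ = 1550·31 → Cₑ = 192.1 mg/L.
140.0 L/s = 0.1400 m³/s. Load = 0.1400 m³/s × 192.1 g/m³ × 86 400 s/d = 2324 kg/d.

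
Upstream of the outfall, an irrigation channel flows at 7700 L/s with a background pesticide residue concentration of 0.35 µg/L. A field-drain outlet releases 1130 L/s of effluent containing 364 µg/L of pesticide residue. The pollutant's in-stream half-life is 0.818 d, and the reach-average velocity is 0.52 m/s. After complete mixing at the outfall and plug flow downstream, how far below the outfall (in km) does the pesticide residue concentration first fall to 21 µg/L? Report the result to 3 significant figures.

After mixing, C = (7700·0.3500 + 1130·364.0) / 8830 = 414000/8830 = 46.89 µg/L.
Half-life 0.818 d → k = ln 2 / 0.818 = 0.8474 d⁻¹.
Set 46.89·exp(−k·t) = 21 → t = ln(46.89/21)/k = 81900 s = 22.75 h.
Distance = v·t = 0.52·81900 = 42590 m = 42.59 km.

42.6 km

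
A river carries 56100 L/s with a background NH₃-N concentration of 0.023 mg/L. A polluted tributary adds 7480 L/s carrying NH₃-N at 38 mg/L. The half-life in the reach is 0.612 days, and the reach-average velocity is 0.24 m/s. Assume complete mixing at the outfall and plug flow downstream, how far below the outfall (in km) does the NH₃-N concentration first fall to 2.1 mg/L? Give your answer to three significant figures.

13.9 km

Flow-weighted average: C = (56100·0.02300 + 7480·38.00) / 63580 = 285500/63580 = 4.491 mg/L.
Half-life 0.612 d → k = ln 2 / 0.612 = 1.133 d⁻¹.
Set 4.491·exp(−k·t) = 2.1 → t = ln(4.491/2.1)/k = 57990 s = 16.11 h.
Distance = v·t = 0.24·57990 = 13920 m = 13.92 km.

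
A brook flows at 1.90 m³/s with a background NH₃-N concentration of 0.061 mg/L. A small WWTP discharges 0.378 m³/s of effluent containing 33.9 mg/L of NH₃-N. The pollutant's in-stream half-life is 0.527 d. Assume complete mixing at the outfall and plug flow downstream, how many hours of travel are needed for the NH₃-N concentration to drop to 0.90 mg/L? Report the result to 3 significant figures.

Mass balance: C = (1.900·0.06100 + 0.3780·33.90) / 2.278 = 12.93/2.278 = 5.676 mg/L.
Half-life 0.527 d → k = ln 2 / 0.527 = 1.315 d⁻¹.
5.676·exp(−k·t) = 0.90 → t = ln(5.676/0.90)/k = 121000 s = 33.60 h.

33.6 h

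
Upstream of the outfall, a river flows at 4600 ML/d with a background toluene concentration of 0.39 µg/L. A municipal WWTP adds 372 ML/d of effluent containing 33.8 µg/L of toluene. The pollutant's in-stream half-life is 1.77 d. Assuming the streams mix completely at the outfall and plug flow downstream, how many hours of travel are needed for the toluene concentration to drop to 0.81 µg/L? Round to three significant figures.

77.9 h

After mixing, C = (4600·0.3900 + 372.0·33.80) / 4972 = 14370/4972 = 2.890 µg/L.
Half-life 1.77 d → k = ln 2 / 1.77 = 0.3916 d⁻¹.
2.890·exp(−k·t) = 0.81 → t = ln(2.890/0.81)/k = 280600 s = 77.95 h.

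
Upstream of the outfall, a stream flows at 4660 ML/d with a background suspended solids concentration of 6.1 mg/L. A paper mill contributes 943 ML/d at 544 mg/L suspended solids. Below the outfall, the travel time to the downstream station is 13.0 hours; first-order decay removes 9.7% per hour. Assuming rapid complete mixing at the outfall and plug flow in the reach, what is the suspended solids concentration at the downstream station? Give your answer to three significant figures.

Conservation of mass: C = (4660·6.100 + 943.0·544.0) / 5603 = 541400/5603 = 96.63 mg/L.
9.7%/h lost → k = −ln(1 − 0.097) = 0.1020 h⁻¹.
Decay over the reach: 96.63·exp(−kt) = 96.63·0.2654 = 25.65 mg/L.

25.6 mg/L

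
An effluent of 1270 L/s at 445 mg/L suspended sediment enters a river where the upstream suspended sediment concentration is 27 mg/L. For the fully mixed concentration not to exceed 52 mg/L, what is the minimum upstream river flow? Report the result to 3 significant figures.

20000 L/s

Set C_mix = 52: (Q·27.00 + 1270·445.0) / (Q + 1270) = 52
→ Q = 1270·(445.0 − 52)/(52 − 27.00) = 19960 L/s.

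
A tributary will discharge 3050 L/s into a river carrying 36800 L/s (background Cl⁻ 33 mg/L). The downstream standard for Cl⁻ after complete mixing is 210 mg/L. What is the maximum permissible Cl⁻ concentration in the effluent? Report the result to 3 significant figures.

2350 mg/L

At the limit, (Qr·Cr + Qe·Cₑ)/(Qr + Qe) = 210:
Cₑ = (39850·210 − 36800·33.00) / 3050 = 2346 mg/L.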